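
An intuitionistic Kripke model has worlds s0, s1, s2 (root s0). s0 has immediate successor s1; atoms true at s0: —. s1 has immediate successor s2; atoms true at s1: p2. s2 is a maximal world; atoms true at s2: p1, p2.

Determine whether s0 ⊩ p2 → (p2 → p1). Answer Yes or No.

No

s0 ⊮ p2 → (p2 → p1): at the accessible world s1, s1 ⊩ p2 but s1 ⊮ p2 → p1.
s1 ⊮ p2 → p1: already at s1 itself, s1 ⊩ p2 but s1 ⊮ p1.
s1 lacks atom p1, so s1 ⊮ p1.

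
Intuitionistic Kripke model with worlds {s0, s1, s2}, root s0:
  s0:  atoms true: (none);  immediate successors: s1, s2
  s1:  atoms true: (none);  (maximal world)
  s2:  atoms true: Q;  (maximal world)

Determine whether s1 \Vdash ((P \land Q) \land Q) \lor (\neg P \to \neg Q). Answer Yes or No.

s1 \Vdash ((P \land Q) \land Q) \lor (\neg P \to \neg Q) via the disjunct \neg P \to \neg Q.

Yes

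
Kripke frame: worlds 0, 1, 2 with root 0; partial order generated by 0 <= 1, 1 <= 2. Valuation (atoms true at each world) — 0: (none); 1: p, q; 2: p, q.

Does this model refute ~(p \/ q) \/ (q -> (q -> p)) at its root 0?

No

0 ||- ~(p \/ q) \/ (q -> (q -> p)) via the disjunct q -> (q -> p).
So the root 0 forces ~(p \/ q) \/ (q -> (q -> p)); the model is not a countermodel.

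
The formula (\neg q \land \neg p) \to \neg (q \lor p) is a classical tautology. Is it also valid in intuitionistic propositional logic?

This is a constructively valid De Morgan direction (conjunction of negations to negated disjunction), which is intuitionistically derivable.
If both \neg q and \neg p hold at a world, no accessible world forces q or forces p, so none forces q \lor p.

Yes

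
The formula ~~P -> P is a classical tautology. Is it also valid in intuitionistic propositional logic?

This is double-negation elimination, which is not intuitionistically valid.
A Kripke countermodel: worlds a, b; order generated by a <= b; atoms true at each world — a:{}; b:{P}.
a ||-/- ~~P -> P: already at a itself, a ||- ~~P but a ||-/- P.
a lacks atom P, so a ||-/- P.
So the root a does not force the formula.

No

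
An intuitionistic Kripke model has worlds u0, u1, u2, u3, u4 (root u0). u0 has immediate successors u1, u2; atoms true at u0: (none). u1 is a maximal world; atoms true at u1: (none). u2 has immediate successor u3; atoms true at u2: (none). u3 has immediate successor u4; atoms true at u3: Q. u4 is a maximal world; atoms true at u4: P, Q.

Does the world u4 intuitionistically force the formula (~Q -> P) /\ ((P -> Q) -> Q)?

Yes

u4 ||- (~Q -> P) /\ ((P -> Q) -> Q) since u4 forces both conjuncts.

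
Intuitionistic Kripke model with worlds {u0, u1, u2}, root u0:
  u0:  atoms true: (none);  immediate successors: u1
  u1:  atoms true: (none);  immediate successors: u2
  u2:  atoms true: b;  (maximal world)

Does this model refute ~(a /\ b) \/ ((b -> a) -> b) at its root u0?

u0 ||- ~(a /\ b) \/ ((b -> a) -> b) via the disjunct ~(a /\ b).
So the root u0 forces ~(a /\ b) \/ ((b -> a) -> b); the model is not a countermodel.

No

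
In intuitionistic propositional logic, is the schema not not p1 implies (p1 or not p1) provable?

This is a variant of double-negation elimination (deriving excluded middle from double negation), which is not intuitionistically valid.
A Kripke countermodel: worlds u0, u1; order generated by u0 <= u1; atoms true at each world — u0:{}; u1:{p1}.
u0 does not force not not p1 implies (p1 or not p1): already at u0 itself, u0 forces not not p1 but u0 does not force p1 or not p1.
u0 does not force p1 or not p1: neither disjunct is forced at u0.
u0 lacks atom p1, so u0 does not force p1.
So the root u0 does not force the formula.

No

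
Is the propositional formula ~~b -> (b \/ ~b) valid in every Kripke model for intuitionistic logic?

No

This is a variant of double-negation elimination (deriving excluded middle from double negation), which is not intuitionistically valid.
A Kripke countermodel: worlds s0, s1; order generated by s0 <= s1; atoms true at each world — s0:{}; s1:{b}.
s0 ||-/- ~~b -> (b \/ ~b): already at s0 itself, s0 ||- ~~b but s0 ||-/- b \/ ~b.
s0 ||-/- b \/ ~b: neither disjunct is forced at s0.
s0 lacks atom b, so s0 ||-/- b.
So the root s0 does not force the formula.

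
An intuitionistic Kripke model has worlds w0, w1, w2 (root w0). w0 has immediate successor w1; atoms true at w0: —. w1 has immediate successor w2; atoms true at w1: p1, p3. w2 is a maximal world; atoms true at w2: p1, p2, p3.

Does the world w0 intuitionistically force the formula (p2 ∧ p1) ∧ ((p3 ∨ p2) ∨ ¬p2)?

No

w0 ⊮ (p2 ∧ p1) ∧ ((p3 ∨ p2) ∨ ¬p2) since w0 fails p2 ∧ p1.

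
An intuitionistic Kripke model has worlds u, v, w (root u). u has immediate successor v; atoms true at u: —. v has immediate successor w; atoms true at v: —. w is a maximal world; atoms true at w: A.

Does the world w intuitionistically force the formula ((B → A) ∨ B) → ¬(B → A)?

No

w ⊮ ((B → A) ∨ B) → ¬(B → A): already at w itself, w ⊩ (B → A) ∨ B but w ⊮ ¬(B → A).
w ⊮ ¬(B → A) since w is accessible from w and w ⊩ B → A.
w ⊩ B → A vacuously: no world accessible from w forces the antecedent B.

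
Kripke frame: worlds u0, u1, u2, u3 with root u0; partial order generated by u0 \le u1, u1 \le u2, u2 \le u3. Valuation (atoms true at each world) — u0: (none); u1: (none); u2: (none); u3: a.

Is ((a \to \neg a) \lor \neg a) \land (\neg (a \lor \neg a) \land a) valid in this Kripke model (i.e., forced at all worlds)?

No

Not every world: u0 \nVdash ((a \to \neg a) \lor \neg a) \land (\neg (a \lor \neg a) \land a).
u0 \nVdash ((a \to \neg a) \lor \neg a) \land (\neg (a \lor \neg a) \land a) since u0 fails (a \to \neg a) \lor \neg a.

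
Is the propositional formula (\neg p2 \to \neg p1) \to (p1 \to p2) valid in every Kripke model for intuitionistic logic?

No

This is the converse of contraposition, which is not intuitionistically valid.
A Kripke countermodel: worlds a, b; order generated by a \le b; atoms true at each world — a:{p1}; b:{p1,p2}.
a \nVdash (\neg p2 \to \neg p1) \to (p1 \to p2): already at a itself, a \Vdash \neg p2 \to \neg p1 but a \nVdash p1 \to p2.
a \nVdash p1 \to p2: already at a itself, a \Vdash p1 but a \nVdash p2.
a lacks atom p2, so a \nVdash p2.
So the root a does not force the formula.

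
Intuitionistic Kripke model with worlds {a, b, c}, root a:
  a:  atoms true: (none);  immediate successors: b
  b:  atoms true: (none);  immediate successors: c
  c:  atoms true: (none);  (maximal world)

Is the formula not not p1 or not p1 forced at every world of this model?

Yes

a forces not not p1 or not p1 via the disjunct not p1.
Since the root a forces not not p1 or not p1 and forcing is persistent (monotone upward), every world forces it.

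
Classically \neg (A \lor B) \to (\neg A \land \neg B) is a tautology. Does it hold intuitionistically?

This is a constructively valid De Morgan direction (negated disjunction to conjunction of negations), which is intuitionistically derivable.
From \neg (A \lor B): if A held then A \lor B would, contradiction — so \neg A; similarly \neg B.

Yes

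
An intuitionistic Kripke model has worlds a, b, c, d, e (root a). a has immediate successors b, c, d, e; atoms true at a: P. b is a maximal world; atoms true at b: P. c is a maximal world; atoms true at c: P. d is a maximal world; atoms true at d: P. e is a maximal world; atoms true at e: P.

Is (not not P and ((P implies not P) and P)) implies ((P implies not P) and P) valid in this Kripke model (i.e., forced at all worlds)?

a forces (not not P and ((P implies not P) and P)) implies ((P implies not P) and P) vacuously: no world accessible from a forces the antecedent not not P and ((P implies not P) and P).
Since the root a forces (not not P and ((P implies not P) and P)) implies ((P implies not P) and P) and forcing is persistent (monotone upward), every world forces it.

Yes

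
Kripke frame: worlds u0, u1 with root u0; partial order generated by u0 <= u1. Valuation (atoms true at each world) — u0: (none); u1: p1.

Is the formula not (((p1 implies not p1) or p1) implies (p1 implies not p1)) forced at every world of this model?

u0 forces not (((p1 implies not p1) or p1) implies (p1 implies not p1)): no world accessible from u0 forces ((p1 implies not p1) or p1) implies (p1 implies not p1).
Since the root u0 forces not (((p1 implies not p1) or p1) implies (p1 implies not p1)) and forcing is persistent (monotone upward), every world forces it.

Yes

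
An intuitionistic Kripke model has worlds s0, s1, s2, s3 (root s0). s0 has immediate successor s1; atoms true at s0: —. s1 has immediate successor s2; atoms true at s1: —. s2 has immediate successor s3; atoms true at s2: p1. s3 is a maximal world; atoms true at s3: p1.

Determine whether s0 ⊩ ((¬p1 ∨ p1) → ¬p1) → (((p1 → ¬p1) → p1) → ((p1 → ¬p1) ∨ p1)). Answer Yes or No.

s0 ⊩ ((¬p1 ∨ p1) → ¬p1) → (((p1 → ¬p1) → p1) → ((p1 → ¬p1) ∨ p1)) vacuously: no world accessible from s0 forces the antecedent (¬p1 ∨ p1) → ¬p1.

Yes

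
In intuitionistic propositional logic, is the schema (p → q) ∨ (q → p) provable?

No

This is the Gödel–Dummett linearity axiom, which is not intuitionistically valid.
A Kripke countermodel: worlds u0, u1, u2; order generated by u0 ≤ u1, u0 ≤ u2; atoms true at each world — u0:{}; u1:{p}; u2:{q}.
u0 ⊮ (p → q) ∨ (q → p): neither disjunct is forced at u0.
u0 ⊮ p → q: at the accessible world u1, u1 ⊩ p but u1 ⊮ q.
u1 lacks atom q, so u1 ⊮ q.
So the root u0 does not force the formula.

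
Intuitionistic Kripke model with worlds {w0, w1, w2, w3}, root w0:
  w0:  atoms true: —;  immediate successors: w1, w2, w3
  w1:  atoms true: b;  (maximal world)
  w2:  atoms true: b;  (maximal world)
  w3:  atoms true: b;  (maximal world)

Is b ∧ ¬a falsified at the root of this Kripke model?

w0 ⊮ b ∧ ¬a since w0 fails b.
So the root w0 does not force b ∧ ¬a; the model is a countermodel.

Yes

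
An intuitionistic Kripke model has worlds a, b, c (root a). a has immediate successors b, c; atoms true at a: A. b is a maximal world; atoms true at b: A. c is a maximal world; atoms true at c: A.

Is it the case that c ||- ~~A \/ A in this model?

Yes

c ||- ~~A \/ A via the disjunct ~~A.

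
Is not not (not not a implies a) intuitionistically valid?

This is the double negation of double-negation elimination, which is intuitionistically derivable.
By Glivenko's theorem the double negation of any classical propositional tautology is intuitionistically provable; not not a implies a is classically a tautology.

Yes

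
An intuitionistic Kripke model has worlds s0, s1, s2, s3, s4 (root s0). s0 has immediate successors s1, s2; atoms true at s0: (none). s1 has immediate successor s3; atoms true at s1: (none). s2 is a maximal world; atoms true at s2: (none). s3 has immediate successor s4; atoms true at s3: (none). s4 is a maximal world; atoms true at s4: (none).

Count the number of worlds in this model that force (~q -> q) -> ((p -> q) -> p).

5

s0: forces it.
s1: forces it.
s2: forces it.
s3: forces it.
s4: forces it.
Worlds forcing the formula: {s0, s1, s2, s3, s4}.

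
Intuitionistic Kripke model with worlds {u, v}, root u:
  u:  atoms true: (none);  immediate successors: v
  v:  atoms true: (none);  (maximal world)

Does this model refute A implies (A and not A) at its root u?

u forces A implies (A and not A) vacuously: no world accessible from u forces the antecedent A.
So the root u forces A implies (A and not A); the model is not a countermodel.

No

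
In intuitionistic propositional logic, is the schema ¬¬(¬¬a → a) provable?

This is the double negation of double-negation elimination, which is intuitionistically derivable.
By Glivenko's theorem the double negation of any classical propositional tautology is intuitionistically provable; ¬¬a → a is classically a tautology.

Yes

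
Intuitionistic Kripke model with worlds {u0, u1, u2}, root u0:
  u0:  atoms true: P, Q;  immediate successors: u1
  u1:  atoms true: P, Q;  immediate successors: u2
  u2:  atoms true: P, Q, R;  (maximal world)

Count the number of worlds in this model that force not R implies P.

3

u0: forces it.
u1: forces it.
u2: forces it.
Worlds forcing the formula: {u0, u1, u2}.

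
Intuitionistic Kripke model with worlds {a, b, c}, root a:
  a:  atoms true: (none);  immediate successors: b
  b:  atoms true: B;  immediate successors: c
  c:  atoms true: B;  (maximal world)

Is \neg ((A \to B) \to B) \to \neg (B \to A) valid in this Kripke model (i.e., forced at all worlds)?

Yes

a \Vdash \neg ((A \to B) \to B) \to \neg (B \to A) vacuously: no world accessible from a forces the antecedent \neg ((A \to B) \to B).
Since the root a forces \neg ((A \to B) \to B) \to \neg (B \to A) and forcing is persistent (monotone upward), every world forces it.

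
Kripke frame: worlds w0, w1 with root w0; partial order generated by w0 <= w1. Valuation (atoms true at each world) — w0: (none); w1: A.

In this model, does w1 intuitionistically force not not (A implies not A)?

No

w1 does not force not not (A implies not A) since w1 is accessible from w1 and w1 forces not (A implies not A).
w1 forces not (A implies not A): no world accessible from w1 forces A implies not A.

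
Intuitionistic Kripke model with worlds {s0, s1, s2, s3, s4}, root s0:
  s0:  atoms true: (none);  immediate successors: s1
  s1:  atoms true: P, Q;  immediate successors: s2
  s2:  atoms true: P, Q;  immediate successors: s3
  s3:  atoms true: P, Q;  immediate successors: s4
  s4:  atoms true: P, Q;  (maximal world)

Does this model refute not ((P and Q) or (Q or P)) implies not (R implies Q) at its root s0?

No

s0 forces not ((P and Q) or (Q or P)) implies not (R implies Q) vacuously: no world accessible from s0 forces the antecedent not ((P and Q) or (Q or P)).
So the root s0 forces not ((P and Q) or (Q or P)) implies not (R implies Q); the model is not a countermodel.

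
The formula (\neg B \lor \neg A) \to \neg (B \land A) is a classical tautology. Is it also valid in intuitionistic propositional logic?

Yes

This is a constructively valid De Morgan direction (disjunction of negations to negated conjunction), which is intuitionistically derivable.
If \neg B holds at a world then no accessible world forces B, hence none forces B \land A; likewise for \neg A.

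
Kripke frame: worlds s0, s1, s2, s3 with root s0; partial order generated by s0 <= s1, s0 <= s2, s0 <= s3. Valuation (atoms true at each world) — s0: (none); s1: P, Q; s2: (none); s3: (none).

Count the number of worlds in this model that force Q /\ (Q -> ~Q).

0

s0: does not force it — s0 ||-/- Q /\ (Q -> ~Q) since s0 fails Q.
s1: does not force it — s1 ||-/- Q /\ (Q -> ~Q) since s1 fails Q -> ~Q.
s2: does not force it — s2 ||-/- Q /\ (Q -> ~Q) since s2 fails Q.
s3: does not force it.
Worlds forcing the formula: { }.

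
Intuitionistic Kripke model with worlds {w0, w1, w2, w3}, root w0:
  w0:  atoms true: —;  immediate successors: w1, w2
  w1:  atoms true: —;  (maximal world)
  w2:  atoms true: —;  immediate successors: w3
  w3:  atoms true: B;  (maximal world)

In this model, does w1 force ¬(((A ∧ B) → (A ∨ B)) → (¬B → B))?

Yes

w1 ⊩ ¬(((A ∧ B) → (A ∨ B)) → (¬B → B)): no world accessible from w1 forces ((A ∧ B) → (A ∨ B)) → (¬B → B).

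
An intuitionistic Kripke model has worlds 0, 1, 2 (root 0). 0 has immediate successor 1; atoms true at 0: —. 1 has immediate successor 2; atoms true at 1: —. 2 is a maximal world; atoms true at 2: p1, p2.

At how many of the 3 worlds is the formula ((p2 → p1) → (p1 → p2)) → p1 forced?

1

0: does not force it — 0 ⊮ ((p2 → p1) → (p1 → p2)) → p1: already at 0 itself, 0 ⊩ (p2 → p1) → (p1 → p2) but 0 ⊮ p1.
1: does not force it — 1 ⊮ ((p2 → p1) → (p1 → p2)) → p1: already at 1 itself, 1 ⊩ (p2 → p1) → (p1 → p2) but 1 ⊮ p1.
2: forces it.
Worlds forcing the formula: {2}.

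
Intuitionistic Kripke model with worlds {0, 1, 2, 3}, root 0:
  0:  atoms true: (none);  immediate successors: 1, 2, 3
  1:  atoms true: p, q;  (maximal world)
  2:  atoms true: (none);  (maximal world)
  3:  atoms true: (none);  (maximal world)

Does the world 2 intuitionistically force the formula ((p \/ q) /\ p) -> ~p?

Yes

2 ||- ((p \/ q) /\ p) -> ~p vacuously: no world accessible from 2 forces the antecedent (p \/ q) /\ p.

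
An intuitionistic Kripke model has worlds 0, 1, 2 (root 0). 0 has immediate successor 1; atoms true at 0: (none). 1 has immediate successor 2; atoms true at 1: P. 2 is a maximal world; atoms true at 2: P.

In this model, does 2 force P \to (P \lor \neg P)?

2 \Vdash P \to (P \lor \neg P): every world accessible from 2 that forces P (namely 2) also forces P \lor \neg P.

Yes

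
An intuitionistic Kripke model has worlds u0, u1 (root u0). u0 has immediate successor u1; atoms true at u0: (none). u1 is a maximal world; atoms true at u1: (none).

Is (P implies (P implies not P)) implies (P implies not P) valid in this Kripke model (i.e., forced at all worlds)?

Yes

u0 forces (P implies (P implies not P)) implies (P implies not P): every world accessible from u0 that forces P implies (P implies not P) (namely u0, u1) also forces P implies not P.
Since the root u0 forces (P implies (P implies not P)) implies (P implies not P) and forcing is persistent (monotone upward), every world forces it.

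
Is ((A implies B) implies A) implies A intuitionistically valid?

No

This is Peirce's law, which is not intuitionistically valid.
A Kripke countermodel: worlds u0, u1; order generated by u0 <= u1; atoms true at each world — u0:{}; u1:{A}.
u0 does not force ((A implies B) implies A) implies A: already at u0 itself, u0 forces (A implies B) implies A but u0 does not force A.
u0 lacks atom A, so u0 does not force A.
So the root u0 does not force the formula.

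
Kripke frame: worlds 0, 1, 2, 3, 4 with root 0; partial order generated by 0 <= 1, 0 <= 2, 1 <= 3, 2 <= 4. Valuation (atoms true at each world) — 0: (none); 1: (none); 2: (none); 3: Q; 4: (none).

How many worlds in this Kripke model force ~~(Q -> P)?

2

0: does not force it — 0 ||-/- ~~(Q -> P) since 1 is accessible from 0 and 1 ||- ~(Q -> P).
1: does not force it — 1 ||-/- ~~(Q -> P) since 1 is accessible from 1 and 1 ||- ~(Q -> P).
2: forces it.
3: does not force it — 3 ||-/- ~~(Q -> P) since 3 is accessible from 3 and 3 ||- ~(Q -> P).
4: forces it.
Worlds forcing the formula: {2, 4}.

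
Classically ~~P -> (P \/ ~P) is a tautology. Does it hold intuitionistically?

No

This is a variant of double-negation elimination (deriving excluded middle from double negation), which is not intuitionistically valid.
A Kripke countermodel: worlds 0, 1; order generated by 0 <= 1; atoms true at each world — 0:{}; 1:{P}.
0 ||-/- ~~P -> (P \/ ~P): already at 0 itself, 0 ||- ~~P but 0 ||-/- P \/ ~P.
0 ||-/- P \/ ~P: neither disjunct is forced at 0.
0 lacks atom P, so 0 ||-/- P.
So the root 0 does not force the formula.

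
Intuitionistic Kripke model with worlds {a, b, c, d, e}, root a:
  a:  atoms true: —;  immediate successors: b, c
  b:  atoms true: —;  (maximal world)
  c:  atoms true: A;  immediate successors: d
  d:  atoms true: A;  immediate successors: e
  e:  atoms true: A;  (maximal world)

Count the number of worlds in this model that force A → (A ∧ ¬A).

1

a: does not force it — a ⊮ A → (A ∧ ¬A): at the accessible world c, c ⊩ A but c ⊮ A ∧ ¬A.
b: forces it.
c: does not force it — c ⊮ A → (A ∧ ¬A): already at c itself, c ⊩ A but c ⊮ A ∧ ¬A.
d: does not force it.
e: does not force it.
Worlds forcing the formula: {b}.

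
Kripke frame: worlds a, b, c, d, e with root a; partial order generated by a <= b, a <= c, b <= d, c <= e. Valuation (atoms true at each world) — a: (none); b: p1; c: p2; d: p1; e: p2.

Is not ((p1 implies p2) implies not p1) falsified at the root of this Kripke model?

a does not force not ((p1 implies p2) implies not p1) since a is accessible from a and a forces (p1 implies p2) implies not p1.
a forces (p1 implies p2) implies not p1: every world accessible from a that forces p1 implies p2 (namely c, e) also forces not p1.
So the root a does not force not ((p1 implies p2) implies not p1); the model is a countermodel.

Yes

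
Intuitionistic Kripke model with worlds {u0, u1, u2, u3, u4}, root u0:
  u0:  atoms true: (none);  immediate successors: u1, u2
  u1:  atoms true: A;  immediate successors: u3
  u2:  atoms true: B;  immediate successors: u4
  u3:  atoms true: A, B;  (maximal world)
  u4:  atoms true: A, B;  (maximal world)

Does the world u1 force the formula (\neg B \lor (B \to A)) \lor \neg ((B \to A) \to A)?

u1 \Vdash (\neg B \lor (B \to A)) \lor \neg ((B \to A) \to A) via the disjunct \neg B \lor (B \to A).

Yes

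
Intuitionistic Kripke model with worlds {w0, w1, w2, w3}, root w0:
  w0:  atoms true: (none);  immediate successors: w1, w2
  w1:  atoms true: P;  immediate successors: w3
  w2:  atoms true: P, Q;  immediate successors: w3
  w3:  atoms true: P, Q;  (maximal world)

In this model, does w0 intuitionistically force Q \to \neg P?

w0 \nVdash Q \to \neg P: at the accessible world w2, w2 \Vdash Q but w2 \nVdash \neg P.
w2 \nVdash \neg P since w2 is accessible from w2 and w2 \Vdash P.

No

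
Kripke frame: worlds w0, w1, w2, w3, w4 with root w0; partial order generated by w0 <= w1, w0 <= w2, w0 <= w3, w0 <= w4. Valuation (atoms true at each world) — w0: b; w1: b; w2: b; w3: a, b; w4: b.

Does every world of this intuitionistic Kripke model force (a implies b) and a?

No

Not every world: w0 does not force (a implies b) and a.
w0 does not force (a implies b) and a since w0 fails a.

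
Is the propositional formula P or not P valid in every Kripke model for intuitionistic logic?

No

This is the law of excluded middle, which is not intuitionistically valid.
A Kripke countermodel: worlds u0, u1; order generated by u0 <= u1; atoms true at each world — u0:{}; u1:{P}.
u0 does not force P or not P: neither disjunct is forced at u0.
u0 lacks atom P, so u0 does not force P.
So the root u0 does not force the formula.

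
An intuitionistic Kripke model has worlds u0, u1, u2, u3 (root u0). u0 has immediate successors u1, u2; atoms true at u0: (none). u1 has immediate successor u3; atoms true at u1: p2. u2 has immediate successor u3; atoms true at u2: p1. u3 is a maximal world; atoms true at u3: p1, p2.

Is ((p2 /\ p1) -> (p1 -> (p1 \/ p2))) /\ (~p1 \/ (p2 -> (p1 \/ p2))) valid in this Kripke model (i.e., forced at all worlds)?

Yes

u0 ||- ((p2 /\ p1) -> (p1 -> (p1 \/ p2))) /\ (~p1 \/ (p2 -> (p1 \/ p2))) since u0 forces both conjuncts.
Since the root u0 forces ((p2 /\ p1) -> (p1 -> (p1 \/ p2))) /\ (~p1 \/ (p2 -> (p1 \/ p2))) and forcing is persistent (monotone upward), every world forces it.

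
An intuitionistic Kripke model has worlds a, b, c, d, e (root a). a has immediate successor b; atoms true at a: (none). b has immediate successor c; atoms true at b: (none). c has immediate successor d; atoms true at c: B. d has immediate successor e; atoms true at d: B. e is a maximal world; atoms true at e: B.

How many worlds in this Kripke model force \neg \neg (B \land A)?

a: does not force it — a \nVdash \neg \neg (B \land A) since a is accessible from a and a \Vdash \neg (B \land A).
b: does not force it — b \nVdash \neg \neg (B \land A) since b is accessible from b and b \Vdash \neg (B \land A).
c: does not force it — c \nVdash \neg \neg (B \land A) since c is accessible from c and c \Vdash \neg (B \land A).
d: does not force it.
e: does not force it.
Worlds forcing the formula: { }.

0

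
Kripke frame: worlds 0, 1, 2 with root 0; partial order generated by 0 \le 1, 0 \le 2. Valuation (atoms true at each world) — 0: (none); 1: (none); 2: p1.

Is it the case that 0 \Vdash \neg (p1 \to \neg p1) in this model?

No

0 \nVdash \neg (p1 \to \neg p1) since 1 is accessible from 0 and 1 \Vdash p1 \to \neg p1.
1 \Vdash p1 \to \neg p1 vacuously: no world accessible from 1 forces the antecedent p1.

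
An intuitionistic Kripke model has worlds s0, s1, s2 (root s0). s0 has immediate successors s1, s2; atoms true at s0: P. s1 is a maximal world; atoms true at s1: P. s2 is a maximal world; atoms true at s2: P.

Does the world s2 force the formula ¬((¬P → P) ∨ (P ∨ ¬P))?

s2 ⊮ ¬((¬P → P) ∨ (P ∨ ¬P)) since s2 is accessible from s2 and s2 ⊩ (¬P → P) ∨ (P ∨ ¬P).
s2 ⊩ (¬P → P) ∨ (P ∨ ¬P) via the disjunct ¬P → P.

No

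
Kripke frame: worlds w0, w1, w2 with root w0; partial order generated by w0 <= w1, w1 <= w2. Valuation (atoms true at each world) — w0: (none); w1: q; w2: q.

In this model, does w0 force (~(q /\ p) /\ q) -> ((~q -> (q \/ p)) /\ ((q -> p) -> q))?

w0 ||- (~(q /\ p) /\ q) -> ((~q -> (q \/ p)) /\ ((q -> p) -> q)): every world accessible from w0 that forces ~(q /\ p) /\ q (namely w1, w2) also forces (~q -> (q \/ p)) /\ ((q -> p) -> q).

Yes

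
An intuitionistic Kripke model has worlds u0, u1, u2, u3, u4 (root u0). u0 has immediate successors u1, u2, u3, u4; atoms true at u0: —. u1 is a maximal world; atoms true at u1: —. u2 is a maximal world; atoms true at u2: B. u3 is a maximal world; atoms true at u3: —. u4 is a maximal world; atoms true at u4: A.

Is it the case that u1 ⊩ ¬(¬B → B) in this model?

u1 ⊩ ¬(¬B → B): no world accessible from u1 forces ¬B → B.

Yes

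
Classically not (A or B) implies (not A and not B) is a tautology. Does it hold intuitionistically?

Yes

This is a constructively valid De Morgan direction (negated disjunction to conjunction of negations), which is intuitionistically derivable.
From not (A or B): if A held then A or B would, contradiction — so not A; similarly not B.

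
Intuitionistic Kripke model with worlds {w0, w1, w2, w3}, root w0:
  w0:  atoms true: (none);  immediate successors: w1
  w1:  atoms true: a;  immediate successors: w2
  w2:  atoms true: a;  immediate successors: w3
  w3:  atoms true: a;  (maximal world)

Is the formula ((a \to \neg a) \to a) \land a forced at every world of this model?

Not every world: w0 \nVdash ((a \to \neg a) \to a) \land a.
w0 \nVdash ((a \to \neg a) \to a) \land a since w0 fails a.

No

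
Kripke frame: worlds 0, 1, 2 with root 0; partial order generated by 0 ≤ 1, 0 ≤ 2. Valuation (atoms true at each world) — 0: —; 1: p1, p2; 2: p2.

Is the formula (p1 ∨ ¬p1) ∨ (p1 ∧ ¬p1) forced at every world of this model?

Not every world: 0 ⊮ (p1 ∨ ¬p1) ∨ (p1 ∧ ¬p1).
0 ⊮ (p1 ∨ ¬p1) ∨ (p1 ∧ ¬p1): neither disjunct is forced at 0.
0 ⊮ p1 ∨ ¬p1: neither disjunct is forced at 0.

No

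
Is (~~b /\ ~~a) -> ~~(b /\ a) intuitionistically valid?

This is the distribution of double negation over conjunction, which is intuitionistically derivable.
Assume ~~b, ~~a, and ~(b /\ a). From b we'd get ~a (since b /\ a is refuted), contradicting ~~a; so ~b, contradicting ~~b.

Yes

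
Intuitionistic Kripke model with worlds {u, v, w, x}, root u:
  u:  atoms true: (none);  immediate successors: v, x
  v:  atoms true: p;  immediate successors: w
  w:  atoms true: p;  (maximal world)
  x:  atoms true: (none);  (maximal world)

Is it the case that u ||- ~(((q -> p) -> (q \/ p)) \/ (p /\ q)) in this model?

No

u ||-/- ~(((q -> p) -> (q \/ p)) \/ (p /\ q)) since v is accessible from u and v ||- ((q -> p) -> (q \/ p)) \/ (p /\ q).
v ||- ((q -> p) -> (q \/ p)) \/ (p /\ q) via the disjunct (q -> p) -> (q \/ p).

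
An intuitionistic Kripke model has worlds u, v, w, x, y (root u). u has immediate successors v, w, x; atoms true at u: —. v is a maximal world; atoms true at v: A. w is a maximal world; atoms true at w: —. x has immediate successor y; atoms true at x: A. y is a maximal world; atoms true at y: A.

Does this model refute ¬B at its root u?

u ⊩ ¬B: no world accessible from u forces B.
So the root u forces ¬B; the model is not a countermodel.

No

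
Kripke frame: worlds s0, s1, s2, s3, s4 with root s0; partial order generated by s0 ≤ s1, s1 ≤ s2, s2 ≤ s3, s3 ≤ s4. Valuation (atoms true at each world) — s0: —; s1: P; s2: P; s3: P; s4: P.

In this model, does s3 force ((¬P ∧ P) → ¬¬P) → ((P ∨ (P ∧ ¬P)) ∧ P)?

s3 ⊩ ((¬P ∧ P) → ¬¬P) → ((P ∨ (P ∧ ¬P)) ∧ P): every world accessible from s3 that forces (¬P ∧ P) → ¬¬P (namely s3, s4) also forces (P ∨ (P ∧ ¬P)) ∧ P.

Yes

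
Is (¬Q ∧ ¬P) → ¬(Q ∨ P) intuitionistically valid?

Yes

This is a constructively valid De Morgan direction (conjunction of negations to negated disjunction), which is intuitionistically derivable.
If both ¬Q and ¬P hold at a world, no accessible world forces Q or forces P, so none forces Q ∨ P.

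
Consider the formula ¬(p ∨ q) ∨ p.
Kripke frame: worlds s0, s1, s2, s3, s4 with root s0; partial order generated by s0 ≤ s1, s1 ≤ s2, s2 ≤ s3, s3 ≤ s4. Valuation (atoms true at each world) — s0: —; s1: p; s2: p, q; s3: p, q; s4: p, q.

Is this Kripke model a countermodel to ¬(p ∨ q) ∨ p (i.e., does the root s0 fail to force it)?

Yes

s0 ⊮ ¬(p ∨ q) ∨ p: neither disjunct is forced at s0.
s0 ⊮ ¬(p ∨ q) since s1 is accessible from s0 and s1 ⊩ p ∨ q.
s1 ⊩ p ∨ q via the disjunct p.
So the root s0 does not force ¬(p ∨ q) ∨ p; the model is a countermodel.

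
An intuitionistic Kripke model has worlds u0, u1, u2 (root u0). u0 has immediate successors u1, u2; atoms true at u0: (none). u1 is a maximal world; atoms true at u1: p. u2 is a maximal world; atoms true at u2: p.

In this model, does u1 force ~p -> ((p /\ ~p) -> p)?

Yes

u1 ||- ~p -> ((p /\ ~p) -> p) vacuously: no world accessible from u1 forces the antecedent ~p.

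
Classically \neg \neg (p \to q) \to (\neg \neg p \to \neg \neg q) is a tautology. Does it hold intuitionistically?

Yes

This is the distribution of double negation over implication, which is intuitionistically derivable.
Assume \neg \neg (p \to q) and \neg \neg p; suppose \neg q. Then p \to q would give \neg p (by contraposition), contradicting \neg \neg p; so \neg (p \to q), contradicting \neg \neg (p \to q). Hence \neg \neg q.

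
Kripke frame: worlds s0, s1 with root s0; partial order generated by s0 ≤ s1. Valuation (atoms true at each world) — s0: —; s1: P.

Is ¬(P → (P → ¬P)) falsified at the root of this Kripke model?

s0 ⊩ ¬(P → (P → ¬P)): no world accessible from s0 forces P → (P → ¬P).
So the root s0 forces ¬(P → (P → ¬P)); the model is not a countermodel.

No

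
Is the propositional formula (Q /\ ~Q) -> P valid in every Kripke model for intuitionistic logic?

Yes

This is an instance of ex falso quodlibet, which is intuitionistically derivable.
No world can force both Q and ~Q, so the antecedent Q /\ ~Q is never forced and the implication holds vacuously at every world.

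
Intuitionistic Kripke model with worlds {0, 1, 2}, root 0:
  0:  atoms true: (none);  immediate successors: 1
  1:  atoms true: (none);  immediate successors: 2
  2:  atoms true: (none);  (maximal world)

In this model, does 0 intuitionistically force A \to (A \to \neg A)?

0 \Vdash A \to (A \to \neg A) vacuously: no world accessible from 0 forces the antecedent A.

Yes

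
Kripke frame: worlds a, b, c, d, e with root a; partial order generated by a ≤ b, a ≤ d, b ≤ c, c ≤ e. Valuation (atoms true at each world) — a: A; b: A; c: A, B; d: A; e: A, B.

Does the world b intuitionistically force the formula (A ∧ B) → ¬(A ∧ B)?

No

b ⊮ (A ∧ B) → ¬(A ∧ B): at the accessible world c, c ⊩ A ∧ B but c ⊮ ¬(A ∧ B).
c ⊮ ¬(A ∧ B) since c is accessible from c and c ⊩ A ∧ B.
c ⊩ A ∧ B since c forces both conjuncts.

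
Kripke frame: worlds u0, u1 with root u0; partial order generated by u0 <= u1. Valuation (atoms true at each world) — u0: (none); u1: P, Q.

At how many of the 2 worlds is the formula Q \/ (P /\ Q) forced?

1

u0: does not force it — u0 ||-/- Q \/ (P /\ Q): neither disjunct is forced at u0.
u1: forces it.
Worlds forcing the formula: {u1}.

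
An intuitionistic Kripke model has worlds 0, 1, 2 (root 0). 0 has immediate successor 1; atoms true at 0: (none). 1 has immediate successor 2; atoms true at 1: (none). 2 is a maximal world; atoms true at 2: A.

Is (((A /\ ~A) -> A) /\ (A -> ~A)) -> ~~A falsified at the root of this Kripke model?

No

0 ||- (((A /\ ~A) -> A) /\ (A -> ~A)) -> ~~A vacuously: no world accessible from 0 forces the antecedent ((A /\ ~A) -> A) /\ (A -> ~A).
So the root 0 forces (((A /\ ~A) -> A) /\ (A -> ~A)) -> ~~A; the model is not a countermodel.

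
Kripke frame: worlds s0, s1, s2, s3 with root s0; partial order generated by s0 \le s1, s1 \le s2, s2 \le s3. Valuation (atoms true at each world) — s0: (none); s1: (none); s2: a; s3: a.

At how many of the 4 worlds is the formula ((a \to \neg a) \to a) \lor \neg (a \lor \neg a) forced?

4

s0: forces it.
s1: forces it.
s2: forces it.
s3: forces it.
Worlds forcing the formula: {s0, s1, s2, s3}.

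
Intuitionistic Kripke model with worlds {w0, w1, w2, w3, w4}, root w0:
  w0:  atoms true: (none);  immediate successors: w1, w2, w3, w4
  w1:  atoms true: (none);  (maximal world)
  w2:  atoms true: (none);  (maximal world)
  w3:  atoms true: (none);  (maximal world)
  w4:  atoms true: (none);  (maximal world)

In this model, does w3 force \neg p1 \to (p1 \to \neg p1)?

w3 \Vdash \neg p1 \to (p1 \to \neg p1): every world accessible from w3 that forces \neg p1 (namely w3) also forces p1 \to \neg p1.

Yes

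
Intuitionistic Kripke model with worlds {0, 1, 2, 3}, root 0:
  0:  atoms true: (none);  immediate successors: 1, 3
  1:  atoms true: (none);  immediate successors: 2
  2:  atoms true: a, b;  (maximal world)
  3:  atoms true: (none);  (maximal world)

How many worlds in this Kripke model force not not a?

0: does not force it — 0 does not force not not a since 3 is accessible from 0 and 3 forces not a.
1: forces it.
2: forces it.
3: does not force it — 3 does not force not not a since 3 is accessible from 3 and 3 forces not a.
Worlds forcing the formula: {1, 2}.

2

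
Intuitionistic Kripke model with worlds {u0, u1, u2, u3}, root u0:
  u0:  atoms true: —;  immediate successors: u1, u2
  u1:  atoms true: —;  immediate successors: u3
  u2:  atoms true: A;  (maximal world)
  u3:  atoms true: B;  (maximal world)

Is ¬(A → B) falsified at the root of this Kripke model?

u0 ⊮ ¬(A → B) since u1 is accessible from u0 and u1 ⊩ A → B.
u1 ⊩ A → B vacuously: no world accessible from u1 forces the antecedent A.
So the root u0 does not force ¬(A → B); the model is a countermodel.

Yes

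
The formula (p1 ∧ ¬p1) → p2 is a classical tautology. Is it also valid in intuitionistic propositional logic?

This is an instance of ex falso quodlibet, which is intuitionistically derivable.
No world can force both p1 and ¬p1, so the antecedent p1 ∧ ¬p1 is never forced and the implication holds vacuously at every world.

Yes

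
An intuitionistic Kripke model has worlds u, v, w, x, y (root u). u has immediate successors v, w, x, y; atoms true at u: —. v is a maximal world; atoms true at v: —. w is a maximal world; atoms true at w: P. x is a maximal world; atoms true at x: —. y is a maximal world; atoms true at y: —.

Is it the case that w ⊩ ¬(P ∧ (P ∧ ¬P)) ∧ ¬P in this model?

No

w ⊮ ¬(P ∧ (P ∧ ¬P)) ∧ ¬P since w fails ¬P.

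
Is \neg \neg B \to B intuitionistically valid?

No

This is double-negation elimination, which is not intuitionistically valid.
A Kripke countermodel: worlds u, v; order generated by u \le v; atoms true at each world — u:{}; v:{B}.
u \nVdash \neg \neg B \to B: already at u itself, u \Vdash \neg \neg B but u \nVdash B.
u lacks atom B, so u \nVdash B.
So the root u does not force the formula.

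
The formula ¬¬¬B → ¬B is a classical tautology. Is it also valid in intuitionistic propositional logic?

Yes

This is triple-negation reduction, which is intuitionistically derivable.
Assume ¬¬¬B and suppose B. Then ¬¬B (double-negation introduction), contradicting ¬¬¬B. So ¬B.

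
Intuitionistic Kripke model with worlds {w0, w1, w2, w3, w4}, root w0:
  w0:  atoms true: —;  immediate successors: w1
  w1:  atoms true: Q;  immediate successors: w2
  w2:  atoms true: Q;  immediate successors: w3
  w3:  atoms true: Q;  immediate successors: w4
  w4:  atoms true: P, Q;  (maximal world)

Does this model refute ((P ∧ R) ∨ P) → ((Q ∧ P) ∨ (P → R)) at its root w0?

w0 ⊩ ((P ∧ R) ∨ P) → ((Q ∧ P) ∨ (P → R)): every world accessible from w0 that forces (P ∧ R) ∨ P (namely w4) also forces (Q ∧ P) ∨ (P → R).
So the root w0 forces ((P ∧ R) ∨ P) → ((Q ∧ P) ∨ (P → R)); the model is not a countermodel.

No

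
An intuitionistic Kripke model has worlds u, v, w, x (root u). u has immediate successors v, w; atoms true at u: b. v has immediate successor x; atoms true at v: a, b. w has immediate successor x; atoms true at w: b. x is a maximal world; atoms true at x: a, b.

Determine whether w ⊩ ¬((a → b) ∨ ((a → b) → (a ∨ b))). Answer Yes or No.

w ⊮ ¬((a → b) ∨ ((a → b) → (a ∨ b))) since w is accessible from w and w ⊩ (a → b) ∨ ((a → b) → (a ∨ b)).
w ⊩ (a → b) ∨ ((a → b) → (a ∨ b)) via the disjunct a → b.

No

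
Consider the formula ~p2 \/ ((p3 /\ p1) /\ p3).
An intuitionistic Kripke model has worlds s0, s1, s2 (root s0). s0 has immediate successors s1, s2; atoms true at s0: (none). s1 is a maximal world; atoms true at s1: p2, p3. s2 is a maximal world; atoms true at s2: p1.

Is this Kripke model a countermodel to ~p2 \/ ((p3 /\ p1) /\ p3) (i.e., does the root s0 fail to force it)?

Yes

s0 ||-/- ~p2 \/ ((p3 /\ p1) /\ p3): neither disjunct is forced at s0.
s0 ||-/- ~p2 since s1 is accessible from s0 and s1 ||- p2.
So the root s0 does not force ~p2 \/ ((p3 /\ p1) /\ p3); the model is a countermodel.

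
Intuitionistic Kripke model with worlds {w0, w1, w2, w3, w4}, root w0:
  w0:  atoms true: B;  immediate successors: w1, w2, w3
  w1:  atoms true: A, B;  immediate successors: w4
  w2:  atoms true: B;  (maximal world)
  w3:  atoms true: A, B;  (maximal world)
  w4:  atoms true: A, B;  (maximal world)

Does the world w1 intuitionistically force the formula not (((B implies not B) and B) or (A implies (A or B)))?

w1 does not force not (((B implies not B) and B) or (A implies (A or B))) since w1 is accessible from w1 and w1 forces ((B implies not B) and B) or (A implies (A or B)).
w1 forces ((B implies not B) and B) or (A implies (A or B)) via the disjunct A implies (A or B).

No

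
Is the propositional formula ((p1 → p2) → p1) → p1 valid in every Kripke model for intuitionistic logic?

No

This is Peirce's law, which is not intuitionistically valid.
A Kripke countermodel: worlds a, b; order generated by a ≤ b; atoms true at each world — a:{}; b:{p1}.
a ⊮ ((p1 → p2) → p1) → p1: already at a itself, a ⊩ (p1 → p2) → p1 but a ⊮ p1.
a lacks atom p1, so a ⊮ p1.
So the root a does not force the formula.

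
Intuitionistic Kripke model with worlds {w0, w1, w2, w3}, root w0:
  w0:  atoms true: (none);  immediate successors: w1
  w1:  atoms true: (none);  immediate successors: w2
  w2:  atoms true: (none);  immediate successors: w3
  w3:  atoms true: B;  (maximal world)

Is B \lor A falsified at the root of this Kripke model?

Yes

w0 \nVdash B \lor A: neither disjunct is forced at w0.
w0 lacks atom B, so w0 \nVdash B.
So the root w0 does not force B \lor A; the model is a countermodel.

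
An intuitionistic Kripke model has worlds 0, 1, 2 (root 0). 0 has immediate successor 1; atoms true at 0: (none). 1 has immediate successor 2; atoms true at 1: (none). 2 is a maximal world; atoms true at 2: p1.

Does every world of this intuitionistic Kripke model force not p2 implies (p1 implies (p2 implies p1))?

Yes

0 forces not p2 implies (p1 implies (p2 implies p1)): every world accessible from 0 that forces not p2 (namely 0, 1, 2) also forces p1 implies (p2 implies p1).
Since the root 0 forces not p2 implies (p1 implies (p2 implies p1)) and forcing is persistent (monotone upward), every world forces it.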